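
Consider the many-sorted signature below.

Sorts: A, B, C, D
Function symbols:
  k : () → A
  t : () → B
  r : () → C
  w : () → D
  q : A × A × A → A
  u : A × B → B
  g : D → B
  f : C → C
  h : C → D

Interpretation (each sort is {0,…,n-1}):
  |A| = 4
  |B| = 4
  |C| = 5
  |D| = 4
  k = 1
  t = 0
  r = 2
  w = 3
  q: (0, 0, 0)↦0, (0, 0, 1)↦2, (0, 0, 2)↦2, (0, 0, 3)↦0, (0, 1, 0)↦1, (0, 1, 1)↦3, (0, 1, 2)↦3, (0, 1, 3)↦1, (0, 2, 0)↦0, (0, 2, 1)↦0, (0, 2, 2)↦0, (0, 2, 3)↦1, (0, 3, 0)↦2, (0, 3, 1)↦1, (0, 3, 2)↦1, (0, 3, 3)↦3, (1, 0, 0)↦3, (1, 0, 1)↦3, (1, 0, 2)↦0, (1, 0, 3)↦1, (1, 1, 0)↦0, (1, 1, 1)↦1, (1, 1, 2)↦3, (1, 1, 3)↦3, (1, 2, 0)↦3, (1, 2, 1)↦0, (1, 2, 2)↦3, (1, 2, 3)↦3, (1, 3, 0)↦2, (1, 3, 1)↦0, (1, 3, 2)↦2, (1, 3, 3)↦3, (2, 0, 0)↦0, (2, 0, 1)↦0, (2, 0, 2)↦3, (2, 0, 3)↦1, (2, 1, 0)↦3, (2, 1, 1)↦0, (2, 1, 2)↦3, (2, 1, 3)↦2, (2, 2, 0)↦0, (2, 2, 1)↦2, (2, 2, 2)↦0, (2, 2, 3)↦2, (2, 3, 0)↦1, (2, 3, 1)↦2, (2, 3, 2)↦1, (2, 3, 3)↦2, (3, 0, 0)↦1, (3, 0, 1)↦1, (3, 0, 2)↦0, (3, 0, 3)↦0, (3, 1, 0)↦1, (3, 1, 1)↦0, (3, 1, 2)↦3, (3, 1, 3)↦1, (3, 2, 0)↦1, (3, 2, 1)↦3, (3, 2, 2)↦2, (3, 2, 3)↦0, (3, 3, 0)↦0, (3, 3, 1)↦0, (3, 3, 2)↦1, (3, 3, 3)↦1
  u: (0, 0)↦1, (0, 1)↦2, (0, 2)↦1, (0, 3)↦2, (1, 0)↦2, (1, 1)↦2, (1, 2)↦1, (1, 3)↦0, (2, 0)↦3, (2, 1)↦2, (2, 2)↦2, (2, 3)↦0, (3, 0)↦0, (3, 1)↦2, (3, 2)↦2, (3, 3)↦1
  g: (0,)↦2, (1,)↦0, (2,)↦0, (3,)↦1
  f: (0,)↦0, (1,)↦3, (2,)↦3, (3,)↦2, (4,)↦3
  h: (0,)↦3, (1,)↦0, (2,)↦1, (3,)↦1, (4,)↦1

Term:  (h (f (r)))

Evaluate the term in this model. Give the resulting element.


value = 1

  r = 2
  (f (r)) = f(2,) = 3
  (h (f (r))) = h(3,) = 1


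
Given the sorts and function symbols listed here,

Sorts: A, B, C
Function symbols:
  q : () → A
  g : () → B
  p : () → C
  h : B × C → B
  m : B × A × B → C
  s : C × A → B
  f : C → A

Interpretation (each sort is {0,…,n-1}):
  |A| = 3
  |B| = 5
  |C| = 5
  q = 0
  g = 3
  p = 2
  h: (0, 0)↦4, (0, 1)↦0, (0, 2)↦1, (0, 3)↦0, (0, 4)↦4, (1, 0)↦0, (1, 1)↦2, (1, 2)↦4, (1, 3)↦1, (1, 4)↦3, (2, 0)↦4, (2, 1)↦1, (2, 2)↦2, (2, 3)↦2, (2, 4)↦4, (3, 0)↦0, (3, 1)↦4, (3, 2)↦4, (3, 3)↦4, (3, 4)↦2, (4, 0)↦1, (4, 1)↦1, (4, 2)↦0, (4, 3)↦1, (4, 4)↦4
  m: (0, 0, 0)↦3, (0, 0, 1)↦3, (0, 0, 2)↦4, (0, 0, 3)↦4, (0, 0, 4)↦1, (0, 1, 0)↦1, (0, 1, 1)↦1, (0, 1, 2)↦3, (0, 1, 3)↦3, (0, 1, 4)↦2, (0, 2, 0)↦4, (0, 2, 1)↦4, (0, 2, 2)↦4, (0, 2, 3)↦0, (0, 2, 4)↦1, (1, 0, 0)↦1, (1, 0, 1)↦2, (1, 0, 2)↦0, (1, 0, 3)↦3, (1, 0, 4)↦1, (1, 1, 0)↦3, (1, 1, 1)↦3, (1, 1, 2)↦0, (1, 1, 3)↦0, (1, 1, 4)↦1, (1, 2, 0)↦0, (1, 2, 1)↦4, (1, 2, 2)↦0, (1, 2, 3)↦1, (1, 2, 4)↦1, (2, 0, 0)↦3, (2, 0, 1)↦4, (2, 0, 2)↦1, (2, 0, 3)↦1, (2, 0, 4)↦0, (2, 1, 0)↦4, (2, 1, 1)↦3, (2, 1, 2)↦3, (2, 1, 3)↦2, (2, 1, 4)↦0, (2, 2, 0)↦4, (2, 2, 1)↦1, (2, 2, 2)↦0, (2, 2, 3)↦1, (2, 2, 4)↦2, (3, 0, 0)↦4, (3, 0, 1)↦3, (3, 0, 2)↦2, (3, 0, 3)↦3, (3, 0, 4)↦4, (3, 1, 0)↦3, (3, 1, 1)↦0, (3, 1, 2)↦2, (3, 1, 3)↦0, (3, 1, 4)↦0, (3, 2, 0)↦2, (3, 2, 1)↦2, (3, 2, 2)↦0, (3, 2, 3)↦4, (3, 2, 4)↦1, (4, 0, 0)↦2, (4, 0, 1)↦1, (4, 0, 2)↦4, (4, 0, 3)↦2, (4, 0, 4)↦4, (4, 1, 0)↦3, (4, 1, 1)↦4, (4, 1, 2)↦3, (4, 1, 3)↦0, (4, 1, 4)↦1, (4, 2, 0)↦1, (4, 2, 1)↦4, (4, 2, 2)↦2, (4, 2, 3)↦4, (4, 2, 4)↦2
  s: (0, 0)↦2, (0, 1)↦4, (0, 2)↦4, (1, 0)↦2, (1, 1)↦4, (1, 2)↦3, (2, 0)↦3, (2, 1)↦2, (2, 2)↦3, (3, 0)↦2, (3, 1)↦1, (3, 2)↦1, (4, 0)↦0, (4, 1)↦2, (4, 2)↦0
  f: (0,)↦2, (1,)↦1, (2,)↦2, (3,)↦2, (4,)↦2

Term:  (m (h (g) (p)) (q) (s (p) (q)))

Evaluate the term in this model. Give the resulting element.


value = 2

  g = 3
  p = 2
  (h (g) (p)) = h(3, 2) = 4
  q = 0
  p = 2
  q = 0
  (s (p) (q)) = s(2, 0) = 3
  (m (h (g) (p)) (q) (s (p) (q))) = m(4, 0, 3) = 2


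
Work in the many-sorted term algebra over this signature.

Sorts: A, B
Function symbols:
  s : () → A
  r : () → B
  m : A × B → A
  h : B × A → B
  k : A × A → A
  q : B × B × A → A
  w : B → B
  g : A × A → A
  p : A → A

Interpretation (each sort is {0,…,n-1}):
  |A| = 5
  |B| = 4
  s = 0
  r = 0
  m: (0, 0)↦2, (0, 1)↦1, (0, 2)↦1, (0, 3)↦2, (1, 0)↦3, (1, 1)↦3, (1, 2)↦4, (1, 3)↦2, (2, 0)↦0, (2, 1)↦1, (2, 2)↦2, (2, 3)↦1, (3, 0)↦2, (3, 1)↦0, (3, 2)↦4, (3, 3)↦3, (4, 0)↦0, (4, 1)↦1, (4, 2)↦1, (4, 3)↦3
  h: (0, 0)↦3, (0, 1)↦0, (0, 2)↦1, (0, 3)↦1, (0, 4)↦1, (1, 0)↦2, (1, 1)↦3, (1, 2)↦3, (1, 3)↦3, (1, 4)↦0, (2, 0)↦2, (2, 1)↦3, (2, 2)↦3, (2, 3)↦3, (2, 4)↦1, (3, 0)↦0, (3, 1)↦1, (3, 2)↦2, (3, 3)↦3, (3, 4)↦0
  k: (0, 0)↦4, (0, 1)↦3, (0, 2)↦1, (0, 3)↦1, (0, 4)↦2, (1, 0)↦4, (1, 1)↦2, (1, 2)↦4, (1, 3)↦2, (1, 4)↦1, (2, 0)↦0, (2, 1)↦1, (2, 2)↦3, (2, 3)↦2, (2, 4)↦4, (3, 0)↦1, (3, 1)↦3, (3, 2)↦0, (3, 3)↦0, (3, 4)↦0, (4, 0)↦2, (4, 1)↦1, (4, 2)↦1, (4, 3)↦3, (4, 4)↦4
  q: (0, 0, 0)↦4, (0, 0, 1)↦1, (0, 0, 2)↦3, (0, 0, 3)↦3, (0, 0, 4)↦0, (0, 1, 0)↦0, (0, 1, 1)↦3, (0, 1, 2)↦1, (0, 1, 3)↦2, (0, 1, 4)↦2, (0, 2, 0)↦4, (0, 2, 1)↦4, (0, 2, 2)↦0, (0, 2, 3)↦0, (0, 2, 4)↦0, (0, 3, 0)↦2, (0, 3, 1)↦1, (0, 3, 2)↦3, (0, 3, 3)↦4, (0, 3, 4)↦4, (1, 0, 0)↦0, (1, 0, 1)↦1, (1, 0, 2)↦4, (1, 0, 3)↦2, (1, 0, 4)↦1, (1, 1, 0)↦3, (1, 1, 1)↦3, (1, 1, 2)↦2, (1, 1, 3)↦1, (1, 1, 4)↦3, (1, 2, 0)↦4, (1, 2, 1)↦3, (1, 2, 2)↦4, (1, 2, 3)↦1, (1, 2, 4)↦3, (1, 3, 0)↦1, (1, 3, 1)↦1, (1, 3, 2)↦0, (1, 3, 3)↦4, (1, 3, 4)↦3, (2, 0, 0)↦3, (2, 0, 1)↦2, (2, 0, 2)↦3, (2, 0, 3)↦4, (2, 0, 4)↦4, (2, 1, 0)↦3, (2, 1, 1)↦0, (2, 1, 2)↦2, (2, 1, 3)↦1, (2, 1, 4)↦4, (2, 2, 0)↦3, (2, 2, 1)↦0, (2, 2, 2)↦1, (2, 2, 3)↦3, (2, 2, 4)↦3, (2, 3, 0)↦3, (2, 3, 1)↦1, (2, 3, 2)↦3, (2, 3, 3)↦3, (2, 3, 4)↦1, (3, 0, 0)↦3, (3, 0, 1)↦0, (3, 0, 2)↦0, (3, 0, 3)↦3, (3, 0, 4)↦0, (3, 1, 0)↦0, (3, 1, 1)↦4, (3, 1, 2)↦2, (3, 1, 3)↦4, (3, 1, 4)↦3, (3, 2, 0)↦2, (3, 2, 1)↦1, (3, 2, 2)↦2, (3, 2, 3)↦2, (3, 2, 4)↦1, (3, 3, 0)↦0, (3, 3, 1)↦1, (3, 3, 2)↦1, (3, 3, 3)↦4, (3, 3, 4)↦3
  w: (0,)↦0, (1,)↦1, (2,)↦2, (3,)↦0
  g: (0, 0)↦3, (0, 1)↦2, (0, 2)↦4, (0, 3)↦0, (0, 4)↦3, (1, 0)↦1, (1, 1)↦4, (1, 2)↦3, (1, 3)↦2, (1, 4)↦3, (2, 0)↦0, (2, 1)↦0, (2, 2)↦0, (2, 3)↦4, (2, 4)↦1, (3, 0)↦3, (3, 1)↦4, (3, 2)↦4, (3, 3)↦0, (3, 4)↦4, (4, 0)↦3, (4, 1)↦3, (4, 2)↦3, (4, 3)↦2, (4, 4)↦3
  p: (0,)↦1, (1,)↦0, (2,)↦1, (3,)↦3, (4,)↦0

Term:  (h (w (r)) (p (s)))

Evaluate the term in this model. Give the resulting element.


  r = 0
  (w (r)) = w(0,) = 0
  s = 0
  (p (s)) = p(0,) = 1
  (h (w (r)) (p (s))) = h(0, 1) = 0

value = 0


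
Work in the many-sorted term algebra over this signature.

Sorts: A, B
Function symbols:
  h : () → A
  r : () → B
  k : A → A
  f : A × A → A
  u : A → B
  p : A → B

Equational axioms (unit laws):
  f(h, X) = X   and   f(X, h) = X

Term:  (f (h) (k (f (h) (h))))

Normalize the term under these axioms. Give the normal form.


1. (f (h) (k (f (h) (h))))  →  (k (f (h) (h)))
2. (k (f (h) (h)))  →  (k (h))

normal form = (k (h))


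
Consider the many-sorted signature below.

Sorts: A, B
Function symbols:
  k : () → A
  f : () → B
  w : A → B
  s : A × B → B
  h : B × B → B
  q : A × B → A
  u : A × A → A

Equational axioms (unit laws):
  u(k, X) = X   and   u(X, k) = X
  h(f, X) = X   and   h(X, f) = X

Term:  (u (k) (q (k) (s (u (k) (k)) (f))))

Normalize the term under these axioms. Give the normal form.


1. (u (k) (q (k) (s (u (k) (k)) (f))))  →  (q (k) (s (u (k) (k)) (f)))
2. (q (k) (s (u (k) (k)) (f)))  →  (q (k) (s (k) (f)))

normal form = (q (k) (s (k) (f)))


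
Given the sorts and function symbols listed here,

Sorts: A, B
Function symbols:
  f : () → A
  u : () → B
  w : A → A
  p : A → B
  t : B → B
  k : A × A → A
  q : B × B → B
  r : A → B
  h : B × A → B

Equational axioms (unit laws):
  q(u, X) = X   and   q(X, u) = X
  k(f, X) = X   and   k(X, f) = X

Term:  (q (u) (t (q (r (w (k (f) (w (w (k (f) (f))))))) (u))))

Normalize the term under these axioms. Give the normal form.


normal form = (t (r (w (w (w (f))))))

1. (q (u) (t (q (r (w (k (f) (w (w (k (f) (f))))))) (u))))  →  (t (q (r (w (k (f) (w (w (k (f) (f))))))) (u)))
2. (t (q (r (w (k (f) (w (w (k (f) (f))))))) (u)))  →  (t (r (w (k (f) (w (w (k (f) (f))))))))
3. (t (r (w (k (f) (w (w (k (f) (f))))))))  →  (t (r (w (w (w (k (f) (f)))))))
4. (t (r (w (w (w (k (f) (f)))))))  →  (t (r (w (w (w (f))))))


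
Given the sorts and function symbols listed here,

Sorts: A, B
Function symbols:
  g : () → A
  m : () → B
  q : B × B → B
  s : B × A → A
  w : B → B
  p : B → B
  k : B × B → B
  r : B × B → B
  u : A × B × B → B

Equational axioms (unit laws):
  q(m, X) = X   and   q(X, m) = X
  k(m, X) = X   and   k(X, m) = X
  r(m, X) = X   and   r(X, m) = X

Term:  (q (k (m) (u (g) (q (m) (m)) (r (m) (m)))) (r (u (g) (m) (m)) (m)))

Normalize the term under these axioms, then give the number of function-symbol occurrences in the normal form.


1. (q (k (m) (u (g) (q (m) (m)) (r (m) (m)))) (r (u (g) (m) (m)) (m)))  →  (q (u (g) (q (m) (m)) (r (m) (m))) (r (u (g) (m) (m)) (m)))
2. (q (u (g) (q (m) (m)) (r (m) (m))) (r (u (g) (m) (m)) (m)))  →  (q (u (g) (m) (r (m) (m))) (r (u (g) (m) (m)) (m)))
3. (q (u (g) (m) (r (m) (m))) (r (u (g) (m) (m)) (m)))  →  (q (u (g) (m) (m)) (r (u (g) (m) (m)) (m)))
4. (q (u (g) (m) (m)) (r (u (g) (m) (m)) (m)))  →  (q (u (g) (m) (m)) (u (g) (m) (m)))
normal form: (q (u (g) (m) (m)) (u (g) (m) (m)))

size = 9


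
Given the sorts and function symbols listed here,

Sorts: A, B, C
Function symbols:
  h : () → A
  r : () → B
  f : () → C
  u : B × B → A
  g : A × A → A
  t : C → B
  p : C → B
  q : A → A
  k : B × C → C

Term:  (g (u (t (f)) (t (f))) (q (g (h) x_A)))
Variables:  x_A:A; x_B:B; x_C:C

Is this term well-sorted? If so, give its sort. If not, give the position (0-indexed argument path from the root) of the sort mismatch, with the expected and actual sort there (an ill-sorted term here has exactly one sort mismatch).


      (f) : C
    (t (f)) : B
      (f) : C
    (t (f)) : B
  (u (t (f)) (t (f))) : A
      (h) : A
      x_A : A
    (g (h) x_A) : A
  (q (g (h) x_A)) : A
(g (u (t (f)) (t (f))) (q (g (h) x_A))) : A

well-sorted; sort = A


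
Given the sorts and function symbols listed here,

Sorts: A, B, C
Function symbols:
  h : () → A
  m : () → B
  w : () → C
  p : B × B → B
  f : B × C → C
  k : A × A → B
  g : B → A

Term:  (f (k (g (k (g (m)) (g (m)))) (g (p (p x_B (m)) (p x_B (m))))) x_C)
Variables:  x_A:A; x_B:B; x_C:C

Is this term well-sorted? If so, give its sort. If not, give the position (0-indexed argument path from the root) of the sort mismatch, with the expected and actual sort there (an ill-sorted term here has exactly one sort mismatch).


well-sorted; sort = C

          (m) : B
        (g (m)) : A
          (m) : B
        (g (m)) : A
      (k (g (m)) (g (m))) : B
    (g (k (g (m)) (g (m)))) : A
          x_B : B
          (m) : B
        (p x_B (m)) : B
          x_B : B
          (m) : B
        (p x_B (m)) : B
      (p (p x_B (m)) (p x_B (m))) : B
    (g (p (p x_B (m)) (p x_B (m)))) : A
  (k (g (k (g (m)) (g (m)))) (g (p (p x_B (m)) (p x_B (m))))) : B
  x_C : C
(f (k (g (k (g (m)) (g (m)))) (g (p (p x_B (m)) (p x_B (m))))) x_C) : C


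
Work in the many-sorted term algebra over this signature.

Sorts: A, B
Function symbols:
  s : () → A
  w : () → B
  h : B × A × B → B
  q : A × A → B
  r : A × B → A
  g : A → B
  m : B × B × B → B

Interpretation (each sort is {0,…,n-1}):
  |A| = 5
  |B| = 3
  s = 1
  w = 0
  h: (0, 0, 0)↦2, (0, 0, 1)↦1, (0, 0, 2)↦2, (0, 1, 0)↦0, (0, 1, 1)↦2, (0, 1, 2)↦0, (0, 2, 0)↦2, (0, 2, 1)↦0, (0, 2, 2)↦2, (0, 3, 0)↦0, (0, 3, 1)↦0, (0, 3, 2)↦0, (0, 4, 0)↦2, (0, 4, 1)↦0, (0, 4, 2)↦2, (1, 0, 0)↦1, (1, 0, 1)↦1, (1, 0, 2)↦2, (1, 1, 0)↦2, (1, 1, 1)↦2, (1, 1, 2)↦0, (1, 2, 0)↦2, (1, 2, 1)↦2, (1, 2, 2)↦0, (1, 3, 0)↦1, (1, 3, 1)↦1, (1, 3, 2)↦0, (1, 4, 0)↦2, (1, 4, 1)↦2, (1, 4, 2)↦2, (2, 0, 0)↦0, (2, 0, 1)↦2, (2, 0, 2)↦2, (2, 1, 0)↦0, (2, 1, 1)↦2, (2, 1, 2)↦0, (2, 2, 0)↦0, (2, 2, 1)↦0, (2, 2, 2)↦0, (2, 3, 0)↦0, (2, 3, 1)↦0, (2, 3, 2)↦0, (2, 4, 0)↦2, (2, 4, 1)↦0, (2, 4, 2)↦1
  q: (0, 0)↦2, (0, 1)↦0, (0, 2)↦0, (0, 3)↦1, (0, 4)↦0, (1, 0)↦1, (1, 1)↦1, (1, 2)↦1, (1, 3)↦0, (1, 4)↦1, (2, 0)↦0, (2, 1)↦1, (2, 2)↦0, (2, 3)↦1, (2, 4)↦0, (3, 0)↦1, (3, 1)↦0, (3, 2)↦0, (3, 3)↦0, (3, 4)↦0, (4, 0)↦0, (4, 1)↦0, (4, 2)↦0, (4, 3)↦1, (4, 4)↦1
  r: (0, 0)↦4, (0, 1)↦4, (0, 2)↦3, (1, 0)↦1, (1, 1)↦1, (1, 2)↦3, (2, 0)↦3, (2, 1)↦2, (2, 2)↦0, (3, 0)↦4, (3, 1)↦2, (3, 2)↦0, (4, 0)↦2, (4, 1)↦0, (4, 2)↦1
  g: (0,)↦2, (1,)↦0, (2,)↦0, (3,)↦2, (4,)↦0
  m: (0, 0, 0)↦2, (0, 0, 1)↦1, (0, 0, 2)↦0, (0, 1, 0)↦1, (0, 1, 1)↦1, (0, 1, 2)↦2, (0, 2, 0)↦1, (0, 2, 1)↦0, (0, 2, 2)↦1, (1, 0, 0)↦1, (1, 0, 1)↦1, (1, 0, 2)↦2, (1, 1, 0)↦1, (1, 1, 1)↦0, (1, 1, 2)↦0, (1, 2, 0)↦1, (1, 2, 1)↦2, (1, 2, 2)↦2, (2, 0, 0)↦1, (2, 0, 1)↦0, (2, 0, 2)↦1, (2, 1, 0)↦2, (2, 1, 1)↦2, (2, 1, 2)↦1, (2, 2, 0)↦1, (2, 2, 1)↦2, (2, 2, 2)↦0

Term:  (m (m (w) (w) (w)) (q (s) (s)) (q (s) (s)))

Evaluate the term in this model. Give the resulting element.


  w = 0
  w = 0
  w = 0
  (m (w) (w) (w)) = m(0, 0, 0) = 2
  s = 1
  s = 1
  (q (s) (s)) = q(1, 1) = 1
  s = 1
  s = 1
  (q (s) (s)) = q(1, 1) = 1
  (m (m (w) (w) (w)) (q (s) (s)) (q (s) (s))) = m(2, 1, 1) = 2

value = 2


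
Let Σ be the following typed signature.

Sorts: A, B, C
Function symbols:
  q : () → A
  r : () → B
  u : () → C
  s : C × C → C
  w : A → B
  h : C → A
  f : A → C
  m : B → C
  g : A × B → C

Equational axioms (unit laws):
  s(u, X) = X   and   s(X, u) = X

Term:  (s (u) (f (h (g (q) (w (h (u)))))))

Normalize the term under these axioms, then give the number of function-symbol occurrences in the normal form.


size = 7

1. (s (u) (f (h (g (q) (w (h (u)))))))  →  (f (h (g (q) (w (h (u))))))
normal form: (f (h (g (q) (w (h (u))))))


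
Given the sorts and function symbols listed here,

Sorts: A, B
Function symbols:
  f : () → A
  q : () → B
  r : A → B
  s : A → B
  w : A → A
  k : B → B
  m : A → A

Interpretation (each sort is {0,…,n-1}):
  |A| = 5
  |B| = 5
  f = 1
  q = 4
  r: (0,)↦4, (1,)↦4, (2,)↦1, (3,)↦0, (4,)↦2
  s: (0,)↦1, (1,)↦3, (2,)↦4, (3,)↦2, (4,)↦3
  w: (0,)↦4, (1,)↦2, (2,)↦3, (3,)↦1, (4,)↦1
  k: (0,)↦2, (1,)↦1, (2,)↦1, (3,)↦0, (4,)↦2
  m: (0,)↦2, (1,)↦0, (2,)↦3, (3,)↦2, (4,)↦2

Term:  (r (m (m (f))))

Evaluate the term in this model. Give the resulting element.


  f = 1
  (m (f)) = m(1,) = 0
  (m (m (f))) = m(0,) = 2
  (r (m (m (f)))) = r(2,) = 1

value = 1


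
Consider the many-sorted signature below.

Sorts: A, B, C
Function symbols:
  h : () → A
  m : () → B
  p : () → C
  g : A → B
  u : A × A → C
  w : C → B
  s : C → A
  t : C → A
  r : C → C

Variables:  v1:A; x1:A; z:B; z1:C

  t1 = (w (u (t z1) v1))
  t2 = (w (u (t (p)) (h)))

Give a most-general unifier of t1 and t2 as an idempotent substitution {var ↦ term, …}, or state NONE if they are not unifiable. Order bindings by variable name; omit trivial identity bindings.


{v1 ↦ (h), z1 ↦ (p)}


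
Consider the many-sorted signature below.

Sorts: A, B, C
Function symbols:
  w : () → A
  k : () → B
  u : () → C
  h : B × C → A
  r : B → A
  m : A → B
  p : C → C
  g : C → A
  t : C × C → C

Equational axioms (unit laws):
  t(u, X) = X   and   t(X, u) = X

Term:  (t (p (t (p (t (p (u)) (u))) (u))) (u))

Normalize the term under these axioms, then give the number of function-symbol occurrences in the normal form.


1. (t (p (t (p (t (p (u)) (u))) (u))) (u))  →  (p (t (p (t (p (u)) (u))) (u)))
2. (p (t (p (t (p (u)) (u))) (u)))  →  (p (p (t (p (u)) (u))))
3. (p (p (t (p (u)) (u))))  →  (p (p (p (u))))
normal form: (p (p (p (u))))

size = 4


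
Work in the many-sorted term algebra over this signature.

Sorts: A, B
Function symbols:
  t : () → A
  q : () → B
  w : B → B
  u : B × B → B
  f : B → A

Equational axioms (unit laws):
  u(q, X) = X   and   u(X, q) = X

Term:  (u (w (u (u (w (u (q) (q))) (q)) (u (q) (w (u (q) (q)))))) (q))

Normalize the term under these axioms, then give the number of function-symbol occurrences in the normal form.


size = 6

1. (u (w (u (u (w (u (q) (q))) (q)) (u (q) (w (u (q) (q)))))) (q))  →  (w (u (u (w (u (q) (q))) (q)) (u (q) (w (u (q) (q))))))
2. (w (u (u (w (u (q) (q))) (q)) (u (q) (w (u (q) (q))))))  →  (w (u (w (u (q) (q))) (u (q) (w (u (q) (q))))))
3. (w (u (w (u (q) (q))) (u (q) (w (u (q) (q))))))  →  (w (u (w (q)) (u (q) (w (u (q) (q))))))
4. (w (u (w (q)) (u (q) (w (u (q) (q))))))  →  (w (u (w (q)) (w (u (q) (q)))))
5. (w (u (w (q)) (w (u (q) (q)))))  →  (w (u (w (q)) (w (q))))
normal form: (w (u (w (q)) (w (q))))


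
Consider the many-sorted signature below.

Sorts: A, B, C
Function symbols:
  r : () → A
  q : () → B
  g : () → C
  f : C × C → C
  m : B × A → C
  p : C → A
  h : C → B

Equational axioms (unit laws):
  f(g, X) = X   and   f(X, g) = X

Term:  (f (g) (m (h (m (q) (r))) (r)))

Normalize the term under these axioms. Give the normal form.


1. (f (g) (m (h (m (q) (r))) (r)))  →  (m (h (m (q) (r))) (r))

normal form = (m (h (m (q) (r))) (r))


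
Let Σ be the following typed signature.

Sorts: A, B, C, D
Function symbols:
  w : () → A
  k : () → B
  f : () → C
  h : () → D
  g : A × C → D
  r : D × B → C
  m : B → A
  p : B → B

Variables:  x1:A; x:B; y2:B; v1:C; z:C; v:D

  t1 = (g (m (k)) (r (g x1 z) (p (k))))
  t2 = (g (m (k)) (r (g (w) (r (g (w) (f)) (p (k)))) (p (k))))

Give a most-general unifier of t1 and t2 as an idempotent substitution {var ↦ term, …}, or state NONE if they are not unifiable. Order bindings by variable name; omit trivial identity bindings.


{x1 ↦ (w), z ↦ (r (g (w) (f)) (p (k)))}


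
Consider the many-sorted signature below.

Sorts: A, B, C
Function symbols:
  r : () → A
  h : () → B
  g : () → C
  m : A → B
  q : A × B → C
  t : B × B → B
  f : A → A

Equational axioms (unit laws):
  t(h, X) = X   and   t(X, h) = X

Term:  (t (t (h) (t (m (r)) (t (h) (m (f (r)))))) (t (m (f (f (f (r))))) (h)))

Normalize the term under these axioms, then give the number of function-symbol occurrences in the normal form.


size = 12

1. (t (t (h) (t (m (r)) (t (h) (m (f (r)))))) (t (m (f (f (f (r))))) (h)))  →  (t (t (m (r)) (t (h) (m (f (r))))) (t (m (f (f (f (r))))) (h)))
2. (t (t (m (r)) (t (h) (m (f (r))))) (t (m (f (f (f (r))))) (h)))  →  (t (t (m (r)) (m (f (r)))) (t (m (f (f (f (r))))) (h)))
3. (t (t (m (r)) (m (f (r)))) (t (m (f (f (f (r))))) (h)))  →  (t (t (m (r)) (m (f (r)))) (m (f (f (f (r))))))
normal form: (t (t (m (r)) (m (f (r)))) (m (f (f (f (r))))))


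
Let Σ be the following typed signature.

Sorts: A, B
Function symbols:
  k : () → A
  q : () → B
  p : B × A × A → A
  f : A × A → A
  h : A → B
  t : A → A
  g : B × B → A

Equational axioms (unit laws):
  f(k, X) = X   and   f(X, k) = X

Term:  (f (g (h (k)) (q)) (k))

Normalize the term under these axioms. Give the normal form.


normal form = (g (h (k)) (q))

1. (f (g (h (k)) (q)) (k))  →  (g (h (k)) (q))


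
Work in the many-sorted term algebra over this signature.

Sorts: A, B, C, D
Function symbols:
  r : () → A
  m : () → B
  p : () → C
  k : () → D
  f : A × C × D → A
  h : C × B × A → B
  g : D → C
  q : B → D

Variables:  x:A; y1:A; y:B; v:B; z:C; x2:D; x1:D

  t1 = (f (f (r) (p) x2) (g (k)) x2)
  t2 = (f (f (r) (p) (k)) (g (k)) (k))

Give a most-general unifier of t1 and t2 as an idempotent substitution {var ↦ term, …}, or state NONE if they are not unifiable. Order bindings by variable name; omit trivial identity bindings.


{x2 ↦ (k)}


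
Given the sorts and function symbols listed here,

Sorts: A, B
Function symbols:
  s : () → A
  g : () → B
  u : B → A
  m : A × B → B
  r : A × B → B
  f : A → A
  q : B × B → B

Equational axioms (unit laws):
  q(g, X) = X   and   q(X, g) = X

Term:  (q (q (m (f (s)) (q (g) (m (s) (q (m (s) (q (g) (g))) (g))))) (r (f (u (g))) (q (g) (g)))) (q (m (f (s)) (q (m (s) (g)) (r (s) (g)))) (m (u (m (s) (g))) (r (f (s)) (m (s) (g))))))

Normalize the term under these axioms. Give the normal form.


1. (q (q (m (f (s)) (q (g) (m (s) (q (m (s) (q (g) (g))) (g))))) (r (f (u (g))) (q (g) (g)))) (q (m (f (s)) (q (m (s) (g)) (r (s) (g)))) (m (u (m (s) (g))) (r (f (s)) (m (s) (g))))))  →  (q (q (m (f (s)) (m (s) (q (m (s) (q (g) (g))) (g)))) (r (f (u (g))) (q (g) (g)))) (q (m (f (s)) (q (m (s) (g)) (r (s) (g)))) (m (u (m (s) (g))) (r (f (s)) (m (s) (g))))))
2. (q (q (m (f (s)) (m (s) (q (m (s) (q (g) (g))) (g)))) (r (f (u (g))) (q (g) (g)))) (q (m (f (s)) (q (m (s) (g)) (r (s) (g)))) (m (u (m (s) (g))) (r (f (s)) (m (s) (g))))))  →  (q (q (m (f (s)) (m (s) (m (s) (q (g) (g))))) (r (f (u (g))) (q (g) (g)))) (q (m (f (s)) (q (m (s) (g)) (r (s) (g)))) (m (u (m (s) (g))) (r (f (s)) (m (s) (g))))))
3. (q (q (m (f (s)) (m (s) (m (s) (q (g) (g))))) (r (f (u (g))) (q (g) (g)))) (q (m (f (s)) (q (m (s) (g)) (r (s) (g)))) (m (u (m (s) (g))) (r (f (s)) (m (s) (g))))))  →  (q (q (m (f (s)) (m (s) (m (s) (g)))) (r (f (u (g))) (q (g) (g)))) (q (m (f (s)) (q (m (s) (g)) (r (s) (g)))) (m (u (m (s) (g))) (r (f (s)) (m (s) (g))))))
4. (q (q (m (f (s)) (m (s) (m (s) (g)))) (r (f (u (g))) (q (g) (g)))) (q (m (f (s)) (q (m (s) (g)) (r (s) (g)))) (m (u (m (s) (g))) (r (f (s)) (m (s) (g))))))  →  (q (q (m (f (s)) (m (s) (m (s) (g)))) (r (f (u (g))) (g))) (q (m (f (s)) (q (m (s) (g)) (r (s) (g)))) (m (u (m (s) (g))) (r (f (s)) (m (s) (g))))))

normal form = (q (q (m (f (s)) (m (s) (m (s) (g)))) (r (f (u (g))) (g))) (q (m (f (s)) (q (m (s) (g)) (r (s) (g)))) (m (u (m (s) (g))) (r (f (s)) (m (s) (g))))))


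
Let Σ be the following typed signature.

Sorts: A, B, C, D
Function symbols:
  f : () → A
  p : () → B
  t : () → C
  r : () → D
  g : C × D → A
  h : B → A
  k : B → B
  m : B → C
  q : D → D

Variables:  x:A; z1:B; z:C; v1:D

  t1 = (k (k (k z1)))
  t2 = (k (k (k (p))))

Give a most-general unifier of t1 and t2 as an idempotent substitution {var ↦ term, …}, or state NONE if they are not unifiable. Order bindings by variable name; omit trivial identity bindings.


{z1 ↦ (p)}


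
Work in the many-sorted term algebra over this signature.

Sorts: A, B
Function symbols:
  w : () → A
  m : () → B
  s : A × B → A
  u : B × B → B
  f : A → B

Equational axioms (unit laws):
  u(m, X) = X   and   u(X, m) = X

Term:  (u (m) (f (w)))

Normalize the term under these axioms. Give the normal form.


normal form = (f (w))

1. (u (m) (f (w)))  →  (f (w))


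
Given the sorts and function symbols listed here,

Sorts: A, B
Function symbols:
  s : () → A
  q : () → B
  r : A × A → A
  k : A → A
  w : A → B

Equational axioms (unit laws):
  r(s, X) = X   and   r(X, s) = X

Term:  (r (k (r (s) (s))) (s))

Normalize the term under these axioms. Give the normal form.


1. (r (k (r (s) (s))) (s))  →  (k (r (s) (s)))
2. (k (r (s) (s)))  →  (k (s))

normal form = (k (s))


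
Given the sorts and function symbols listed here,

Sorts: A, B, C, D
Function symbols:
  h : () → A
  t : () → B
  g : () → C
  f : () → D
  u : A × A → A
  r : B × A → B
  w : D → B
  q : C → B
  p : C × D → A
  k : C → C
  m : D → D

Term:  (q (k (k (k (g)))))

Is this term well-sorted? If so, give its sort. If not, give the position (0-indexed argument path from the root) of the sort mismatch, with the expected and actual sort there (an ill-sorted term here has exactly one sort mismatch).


        (g) : C
      (k (g)) : C
    (k (k (g))) : C
  (k (k (k (g)))) : C
(q (k (k (k (g))))) : B

well-sorted; sort = B


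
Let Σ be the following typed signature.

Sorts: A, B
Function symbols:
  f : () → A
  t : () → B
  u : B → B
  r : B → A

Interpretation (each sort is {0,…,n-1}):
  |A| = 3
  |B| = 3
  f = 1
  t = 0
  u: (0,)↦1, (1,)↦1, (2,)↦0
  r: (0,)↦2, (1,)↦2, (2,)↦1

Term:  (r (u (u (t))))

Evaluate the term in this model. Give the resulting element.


value = 2

  t = 0
  (u (t)) = u(0,) = 1
  (u (u (t))) = u(1,) = 1
  (r (u (u (t)))) = r(1,) = 2


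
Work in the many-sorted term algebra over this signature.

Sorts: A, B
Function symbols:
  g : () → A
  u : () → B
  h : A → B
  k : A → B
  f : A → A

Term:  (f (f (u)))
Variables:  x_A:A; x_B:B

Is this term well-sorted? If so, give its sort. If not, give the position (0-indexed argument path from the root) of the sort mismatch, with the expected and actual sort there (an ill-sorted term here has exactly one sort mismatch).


ill-sorted at position [0, 0]: expected A, got B

    (u) : B
  (f (u)) : ✗ arg 0 at [0, 0] has sort B, expected A


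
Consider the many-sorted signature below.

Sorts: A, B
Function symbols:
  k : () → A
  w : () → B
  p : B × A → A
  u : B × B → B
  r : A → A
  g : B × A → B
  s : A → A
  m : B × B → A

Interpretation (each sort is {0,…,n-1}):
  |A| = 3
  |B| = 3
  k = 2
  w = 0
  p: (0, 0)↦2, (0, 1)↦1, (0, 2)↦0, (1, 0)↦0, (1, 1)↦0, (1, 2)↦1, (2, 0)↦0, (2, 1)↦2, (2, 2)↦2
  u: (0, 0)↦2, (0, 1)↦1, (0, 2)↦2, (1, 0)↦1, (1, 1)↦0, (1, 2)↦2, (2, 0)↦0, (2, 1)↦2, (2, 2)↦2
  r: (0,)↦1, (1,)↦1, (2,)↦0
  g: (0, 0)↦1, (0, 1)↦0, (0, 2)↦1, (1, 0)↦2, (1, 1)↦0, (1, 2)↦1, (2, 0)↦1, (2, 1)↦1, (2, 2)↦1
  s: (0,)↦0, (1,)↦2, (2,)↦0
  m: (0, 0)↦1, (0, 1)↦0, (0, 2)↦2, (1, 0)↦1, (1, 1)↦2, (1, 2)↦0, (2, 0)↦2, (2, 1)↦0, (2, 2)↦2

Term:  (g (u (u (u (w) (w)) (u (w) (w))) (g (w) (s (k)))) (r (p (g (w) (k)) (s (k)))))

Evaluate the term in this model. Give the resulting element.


value = 1

  w = 0
  w = 0
  (u (w) (w)) = u(0, 0) = 2
  w = 0
  w = 0
  (u (w) (w)) = u(0, 0) = 2
  (u (u (w) (w)) (u (w) (w))) = u(2, 2) = 2
  w = 0
  k = 2
  (s (k)) = s(2,) = 0
  (g (w) (s (k))) = g(0, 0) = 1
  (u (u (u (w) (w)) (u (w) (w))) (g (w) (s (k)))) = u(2, 1) = 2
  w = 0
  k = 2
  (g (w) (k)) = g(0, 2) = 1
  k = 2
  (s (k)) = s(2,) = 0
  (p (g (w) (k)) (s (k))) = p(1, 0) = 0
  (r (p (g (w) (k)) (s (k)))) = r(0,) = 1
  (g (u (u (u (w) (w)) (u (w) (w))) (g (w) (s (k)))) (r (p (g (w) (k)) (s (k))))) = g(2, 1) = 1


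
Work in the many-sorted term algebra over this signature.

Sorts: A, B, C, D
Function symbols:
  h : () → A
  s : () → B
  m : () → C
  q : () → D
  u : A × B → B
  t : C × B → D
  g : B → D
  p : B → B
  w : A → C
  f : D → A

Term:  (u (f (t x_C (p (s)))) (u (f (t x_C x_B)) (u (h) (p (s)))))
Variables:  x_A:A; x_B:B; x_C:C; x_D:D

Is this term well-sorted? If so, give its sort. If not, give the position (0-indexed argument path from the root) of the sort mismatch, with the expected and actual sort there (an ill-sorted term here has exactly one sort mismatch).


      x_C : C
        (s) : B
      (p (s)) : B
    (t x_C (p (s))) : D
  (f (t x_C (p (s)))) : A
        x_C : C
        x_B : B
      (t x_C x_B) : D
    (f (t x_C x_B)) : A
      (h) : A
        (s) : B
      (p (s)) : B
    (u (h) (p (s))) : B
  (u (f (t x_C x_B)) (u (h) (p (s)))) : B
(u (f (t x_C (p (s)))) (u (f (t x_C x_B)) (u (h) (p (s))))) : B

well-sorted; sort = B


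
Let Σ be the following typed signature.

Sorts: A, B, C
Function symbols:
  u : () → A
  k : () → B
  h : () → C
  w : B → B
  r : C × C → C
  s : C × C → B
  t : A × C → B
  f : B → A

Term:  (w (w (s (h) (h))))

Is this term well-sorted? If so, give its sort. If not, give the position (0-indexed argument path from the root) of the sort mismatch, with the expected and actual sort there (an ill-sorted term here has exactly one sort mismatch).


      (h) : C
      (h) : C
    (s (h) (h)) : B
  (w (s (h) (h))) : B
(w (w (s (h) (h)))) : B

well-sorted; sort = B


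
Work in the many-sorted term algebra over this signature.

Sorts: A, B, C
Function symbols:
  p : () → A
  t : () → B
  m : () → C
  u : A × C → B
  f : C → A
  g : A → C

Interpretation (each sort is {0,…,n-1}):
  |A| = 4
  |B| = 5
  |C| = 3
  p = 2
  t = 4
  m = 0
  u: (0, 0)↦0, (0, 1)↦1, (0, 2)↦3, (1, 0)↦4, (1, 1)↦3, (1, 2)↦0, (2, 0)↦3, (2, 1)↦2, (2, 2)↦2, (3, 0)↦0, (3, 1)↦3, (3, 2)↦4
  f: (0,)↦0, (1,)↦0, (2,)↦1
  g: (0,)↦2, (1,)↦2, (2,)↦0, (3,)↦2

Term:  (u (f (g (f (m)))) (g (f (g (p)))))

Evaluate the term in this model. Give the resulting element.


value = 0

  m = 0
  (f (m)) = f(0,) = 0
  (g (f (m))) = g(0,) = 2
  (f (g (f (m)))) = f(2,) = 1
  p = 2
  (g (p)) = g(2,) = 0
  (f (g (p))) = f(0,) = 0
  (g (f (g (p)))) = g(0,) = 2
  (u (f (g (f (m)))) (g (f (g (p))))) = u(1, 2) = 0


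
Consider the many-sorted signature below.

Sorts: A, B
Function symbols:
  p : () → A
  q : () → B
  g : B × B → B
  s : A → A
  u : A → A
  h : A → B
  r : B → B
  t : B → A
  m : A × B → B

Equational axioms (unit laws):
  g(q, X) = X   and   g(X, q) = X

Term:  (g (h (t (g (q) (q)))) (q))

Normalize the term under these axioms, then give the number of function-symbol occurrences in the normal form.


size = 3

1. (g (h (t (g (q) (q)))) (q))  →  (h (t (g (q) (q))))
2. (h (t (g (q) (q))))  →  (h (t (q)))
normal form: (h (t (q)))


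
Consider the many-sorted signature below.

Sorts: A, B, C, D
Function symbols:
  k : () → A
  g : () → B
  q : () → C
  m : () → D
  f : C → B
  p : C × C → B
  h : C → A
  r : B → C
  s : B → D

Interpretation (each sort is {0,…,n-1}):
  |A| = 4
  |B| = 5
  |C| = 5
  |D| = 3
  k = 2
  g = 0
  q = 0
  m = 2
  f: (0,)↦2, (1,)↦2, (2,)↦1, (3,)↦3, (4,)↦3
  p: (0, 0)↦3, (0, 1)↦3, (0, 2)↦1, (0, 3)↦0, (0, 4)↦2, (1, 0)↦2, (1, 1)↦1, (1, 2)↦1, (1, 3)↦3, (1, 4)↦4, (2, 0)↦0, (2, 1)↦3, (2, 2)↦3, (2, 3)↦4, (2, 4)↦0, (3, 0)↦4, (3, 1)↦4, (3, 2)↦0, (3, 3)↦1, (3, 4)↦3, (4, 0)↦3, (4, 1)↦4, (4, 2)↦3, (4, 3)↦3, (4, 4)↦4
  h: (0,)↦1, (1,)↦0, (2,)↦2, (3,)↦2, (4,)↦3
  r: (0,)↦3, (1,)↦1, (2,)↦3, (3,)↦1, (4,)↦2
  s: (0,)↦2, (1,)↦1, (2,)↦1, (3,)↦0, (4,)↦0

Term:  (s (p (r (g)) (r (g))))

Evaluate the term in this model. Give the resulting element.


  g = 0
  (r (g)) = r(0,) = 3
  g = 0
  (r (g)) = r(0,) = 3
  (p (r (g)) (r (g))) = p(3, 3) = 1
  (s (p (r (g)) (r (g)))) = s(1,) = 1

value = 1


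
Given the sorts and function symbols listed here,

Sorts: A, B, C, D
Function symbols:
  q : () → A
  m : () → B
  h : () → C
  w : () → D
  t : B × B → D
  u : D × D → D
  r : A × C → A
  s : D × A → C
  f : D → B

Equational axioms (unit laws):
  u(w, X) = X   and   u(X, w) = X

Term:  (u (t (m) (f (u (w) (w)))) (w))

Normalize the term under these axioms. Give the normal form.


1. (u (t (m) (f (u (w) (w)))) (w))  →  (t (m) (f (u (w) (w))))
2. (t (m) (f (u (w) (w))))  →  (t (m) (f (w)))

normal form = (t (m) (f (w)))


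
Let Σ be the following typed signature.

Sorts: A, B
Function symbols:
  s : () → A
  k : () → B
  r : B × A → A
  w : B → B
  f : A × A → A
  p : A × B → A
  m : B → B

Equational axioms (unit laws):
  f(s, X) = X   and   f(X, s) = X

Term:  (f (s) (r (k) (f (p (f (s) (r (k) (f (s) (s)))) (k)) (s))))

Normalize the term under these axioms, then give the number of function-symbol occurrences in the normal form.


size = 7

1. (f (s) (r (k) (f (p (f (s) (r (k) (f (s) (s)))) (k)) (s))))  →  (r (k) (f (p (f (s) (r (k) (f (s) (s)))) (k)) (s)))
2. (r (k) (f (p (f (s) (r (k) (f (s) (s)))) (k)) (s)))  →  (r (k) (p (f (s) (r (k) (f (s) (s)))) (k)))
3. (r (k) (p (f (s) (r (k) (f (s) (s)))) (k)))  →  (r (k) (p (r (k) (f (s) (s))) (k)))
4. (r (k) (p (r (k) (f (s) (s))) (k)))  →  (r (k) (p (r (k) (s)) (k)))
normal form: (r (k) (p (r (k) (s)) (k)))


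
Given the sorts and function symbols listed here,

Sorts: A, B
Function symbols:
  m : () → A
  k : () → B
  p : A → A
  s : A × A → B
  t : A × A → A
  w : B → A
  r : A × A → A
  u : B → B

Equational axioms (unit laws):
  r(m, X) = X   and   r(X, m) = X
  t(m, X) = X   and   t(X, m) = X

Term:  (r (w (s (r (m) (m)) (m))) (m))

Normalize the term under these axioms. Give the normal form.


1. (r (w (s (r (m) (m)) (m))) (m))  →  (w (s (r (m) (m)) (m)))
2. (w (s (r (m) (m)) (m)))  →  (w (s (m) (m)))

normal form = (w (s (m) (m)))


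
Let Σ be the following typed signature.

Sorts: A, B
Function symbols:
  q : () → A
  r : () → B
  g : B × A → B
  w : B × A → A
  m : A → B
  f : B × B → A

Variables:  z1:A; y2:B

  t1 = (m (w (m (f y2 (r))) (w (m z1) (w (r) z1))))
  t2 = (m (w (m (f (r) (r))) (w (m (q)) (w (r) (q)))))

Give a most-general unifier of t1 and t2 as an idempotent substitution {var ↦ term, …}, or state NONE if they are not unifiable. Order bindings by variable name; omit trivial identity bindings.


{y2 ↦ (r), z1 ↦ (q)}


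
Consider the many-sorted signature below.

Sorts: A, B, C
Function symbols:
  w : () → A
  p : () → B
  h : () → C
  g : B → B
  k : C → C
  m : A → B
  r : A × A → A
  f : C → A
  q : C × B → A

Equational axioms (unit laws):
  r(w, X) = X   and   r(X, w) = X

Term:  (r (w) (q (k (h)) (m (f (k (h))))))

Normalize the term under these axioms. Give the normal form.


normal form = (q (k (h)) (m (f (k (h)))))

1. (r (w) (q (k (h)) (m (f (k (h))))))  →  (q (k (h)) (m (f (k (h)))))


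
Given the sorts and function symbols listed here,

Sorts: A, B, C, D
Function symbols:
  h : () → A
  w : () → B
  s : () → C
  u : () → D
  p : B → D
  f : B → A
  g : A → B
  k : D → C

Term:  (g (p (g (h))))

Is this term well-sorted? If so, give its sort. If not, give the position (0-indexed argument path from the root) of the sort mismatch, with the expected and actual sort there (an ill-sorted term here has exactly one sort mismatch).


      (h) : A
    (g (h)) : B
  (p (g (h))) : D
(g (p (g (h)))) : ✗ arg 0 at [0] has sort D, expected A

ill-sorted at position [0]: expected A, got D


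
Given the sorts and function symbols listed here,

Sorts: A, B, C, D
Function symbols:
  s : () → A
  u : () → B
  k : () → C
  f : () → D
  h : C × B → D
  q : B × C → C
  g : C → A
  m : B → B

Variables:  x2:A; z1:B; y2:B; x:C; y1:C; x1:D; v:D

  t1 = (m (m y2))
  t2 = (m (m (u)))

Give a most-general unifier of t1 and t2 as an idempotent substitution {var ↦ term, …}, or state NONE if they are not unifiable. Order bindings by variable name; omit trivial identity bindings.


{y2 ↦ (u)}


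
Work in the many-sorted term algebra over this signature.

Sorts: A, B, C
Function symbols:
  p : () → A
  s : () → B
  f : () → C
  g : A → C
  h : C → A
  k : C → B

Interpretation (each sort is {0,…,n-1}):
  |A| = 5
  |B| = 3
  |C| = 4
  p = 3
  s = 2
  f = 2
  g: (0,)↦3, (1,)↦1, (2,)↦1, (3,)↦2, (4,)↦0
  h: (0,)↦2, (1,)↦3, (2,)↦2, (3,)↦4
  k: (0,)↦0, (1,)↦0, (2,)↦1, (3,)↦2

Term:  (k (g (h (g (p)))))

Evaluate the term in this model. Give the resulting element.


  p = 3
  (g (p)) = g(3,) = 2
  (h (g (p))) = h(2,) = 2
  (g (h (g (p)))) = g(2,) = 1
  (k (g (h (g (p))))) = k(1,) = 0

value = 0


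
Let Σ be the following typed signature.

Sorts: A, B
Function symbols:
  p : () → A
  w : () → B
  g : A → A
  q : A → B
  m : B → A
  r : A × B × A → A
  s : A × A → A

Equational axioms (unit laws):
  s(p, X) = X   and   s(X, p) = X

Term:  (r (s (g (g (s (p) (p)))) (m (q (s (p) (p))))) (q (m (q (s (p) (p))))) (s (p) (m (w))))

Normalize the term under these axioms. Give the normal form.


normal form = (r (s (g (g (p))) (m (q (p)))) (q (m (q (p)))) (m (w)))

1. (r (s (g (g (s (p) (p)))) (m (q (s (p) (p))))) (q (m (q (s (p) (p))))) (s (p) (m (w))))  →  (r (s (g (g (p))) (m (q (s (p) (p))))) (q (m (q (s (p) (p))))) (s (p) (m (w))))
2. (r (s (g (g (p))) (m (q (s (p) (p))))) (q (m (q (s (p) (p))))) (s (p) (m (w))))  →  (r (s (g (g (p))) (m (q (p)))) (q (m (q (s (p) (p))))) (s (p) (m (w))))
3. (r (s (g (g (p))) (m (q (p)))) (q (m (q (s (p) (p))))) (s (p) (m (w))))  →  (r (s (g (g (p))) (m (q (p)))) (q (m (q (p)))) (s (p) (m (w))))
4. (r (s (g (g (p))) (m (q (p)))) (q (m (q (p)))) (s (p) (m (w))))  →  (r (s (g (g (p))) (m (q (p)))) (q (m (q (p)))) (m (w)))


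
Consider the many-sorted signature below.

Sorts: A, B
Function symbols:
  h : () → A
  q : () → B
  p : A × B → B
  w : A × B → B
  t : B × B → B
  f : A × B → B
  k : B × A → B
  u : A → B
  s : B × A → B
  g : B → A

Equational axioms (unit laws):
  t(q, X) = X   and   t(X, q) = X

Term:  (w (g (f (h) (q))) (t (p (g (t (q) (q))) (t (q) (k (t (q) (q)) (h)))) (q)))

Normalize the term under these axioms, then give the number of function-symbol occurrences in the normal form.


size = 11

1. (w (g (f (h) (q))) (t (p (g (t (q) (q))) (t (q) (k (t (q) (q)) (h)))) (q)))  →  (w (g (f (h) (q))) (p (g (t (q) (q))) (t (q) (k (t (q) (q)) (h)))))
2. (w (g (f (h) (q))) (p (g (t (q) (q))) (t (q) (k (t (q) (q)) (h)))))  →  (w (g (f (h) (q))) (p (g (q)) (t (q) (k (t (q) (q)) (h)))))
3. (w (g (f (h) (q))) (p (g (q)) (t (q) (k (t (q) (q)) (h)))))  →  (w (g (f (h) (q))) (p (g (q)) (k (t (q) (q)) (h))))
4. (w (g (f (h) (q))) (p (g (q)) (k (t (q) (q)) (h))))  →  (w (g (f (h) (q))) (p (g (q)) (k (q) (h))))
normal form: (w (g (f (h) (q))) (p (g (q)) (k (q) (h))))


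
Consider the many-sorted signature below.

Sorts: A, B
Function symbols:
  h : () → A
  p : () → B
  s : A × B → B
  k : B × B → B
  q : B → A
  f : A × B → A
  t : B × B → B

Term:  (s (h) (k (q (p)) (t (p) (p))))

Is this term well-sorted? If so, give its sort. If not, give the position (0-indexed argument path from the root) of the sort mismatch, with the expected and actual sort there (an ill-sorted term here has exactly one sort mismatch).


  (h) : A
      (p) : B
    (q (p)) : A
      (p) : B
      (p) : B
    (t (p) (p)) : B
  (k (q (p)) (t (p) (p))) : ✗ arg 0 at [1, 0] has sort A, expected B

ill-sorted at position [1, 0]: expected B, got A


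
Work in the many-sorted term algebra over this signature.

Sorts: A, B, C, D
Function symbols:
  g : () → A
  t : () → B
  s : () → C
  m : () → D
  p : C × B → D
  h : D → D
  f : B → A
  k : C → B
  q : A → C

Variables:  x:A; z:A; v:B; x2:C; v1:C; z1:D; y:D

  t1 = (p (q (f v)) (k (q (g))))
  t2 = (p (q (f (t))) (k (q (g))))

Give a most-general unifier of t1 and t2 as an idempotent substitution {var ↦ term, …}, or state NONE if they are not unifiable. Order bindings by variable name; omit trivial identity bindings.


{v ↦ (t)}


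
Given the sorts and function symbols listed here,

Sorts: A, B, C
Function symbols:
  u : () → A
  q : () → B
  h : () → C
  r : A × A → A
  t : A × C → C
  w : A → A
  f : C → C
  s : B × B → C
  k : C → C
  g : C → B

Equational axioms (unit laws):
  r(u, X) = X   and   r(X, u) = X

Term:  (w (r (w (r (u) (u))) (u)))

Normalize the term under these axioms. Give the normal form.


normal form = (w (w (u)))

1. (w (r (w (r (u) (u))) (u)))  →  (w (w (r (u) (u))))
2. (w (w (r (u) (u))))  →  (w (w (u)))


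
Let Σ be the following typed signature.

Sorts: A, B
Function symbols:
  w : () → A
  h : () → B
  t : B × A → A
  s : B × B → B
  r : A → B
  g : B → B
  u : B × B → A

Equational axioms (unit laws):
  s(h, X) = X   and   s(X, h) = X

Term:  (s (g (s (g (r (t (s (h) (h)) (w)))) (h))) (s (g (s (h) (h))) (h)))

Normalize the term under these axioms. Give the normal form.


normal form = (s (g (g (r (t (h) (w))))) (g (h)))

1. (s (g (s (g (r (t (s (h) (h)) (w)))) (h))) (s (g (s (h) (h))) (h)))  →  (s (g (g (r (t (s (h) (h)) (w))))) (s (g (s (h) (h))) (h)))
2. (s (g (g (r (t (s (h) (h)) (w))))) (s (g (s (h) (h))) (h)))  →  (s (g (g (r (t (h) (w))))) (s (g (s (h) (h))) (h)))
3. (s (g (g (r (t (h) (w))))) (s (g (s (h) (h))) (h)))  →  (s (g (g (r (t (h) (w))))) (g (s (h) (h))))
4. (s (g (g (r (t (h) (w))))) (g (s (h) (h))))  →  (s (g (g (r (t (h) (w))))) (g (h)))
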